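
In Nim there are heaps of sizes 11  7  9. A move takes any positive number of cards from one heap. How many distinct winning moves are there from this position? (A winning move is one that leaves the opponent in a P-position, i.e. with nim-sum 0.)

1

Nim-sum: 11 XOR 7 XOR 9 = 5.
The overall nim-sum is X = 5. A heap of size p has a winning move iff p XOR X < p (reduce it to p XOR X).
  11: 11 XOR 5 = 14 ≥ 11 — no move.
  7: 7 XOR 5 = 2 < 7 — winning move (to 2).
  9: 9 XOR 5 = 12 ≥ 9 — no move.
That gives 1 winning move.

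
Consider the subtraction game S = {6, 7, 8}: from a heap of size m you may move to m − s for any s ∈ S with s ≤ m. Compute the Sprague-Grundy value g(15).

0

Compute g(0), g(1), … for moves {6, 7, 8}:
k:     0  1  2  3  4  5  6  7  8  9 10 11 12 13 14 15
g(k):  0  0  0  0  0  0  1  1  1  1  1  1  2  2  0  0
So g(15) = 0.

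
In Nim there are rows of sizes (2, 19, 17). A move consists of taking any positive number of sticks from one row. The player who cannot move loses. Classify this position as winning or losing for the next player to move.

Write each in binary and XOR column by column:
  00010  (2)
  10011  (19)
  10001  (17)
  -----
  00000  (0)
The nim-sum is 0, so this is a P-position: the player to move is in a losing position under optimal play.

Losing position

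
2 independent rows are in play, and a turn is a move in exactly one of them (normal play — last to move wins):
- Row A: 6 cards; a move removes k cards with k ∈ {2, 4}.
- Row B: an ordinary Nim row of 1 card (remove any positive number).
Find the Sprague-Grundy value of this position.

1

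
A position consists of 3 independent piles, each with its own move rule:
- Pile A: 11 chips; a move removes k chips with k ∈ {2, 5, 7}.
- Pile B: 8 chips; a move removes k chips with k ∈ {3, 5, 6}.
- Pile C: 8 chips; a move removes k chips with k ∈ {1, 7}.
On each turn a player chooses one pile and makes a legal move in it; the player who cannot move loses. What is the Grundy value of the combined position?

Build the Grundy sequence for pile A with g(k) = mex{g(k−s) : s ∈ {2, 5, 7}, s ≤ k}:
g(0) = mex{} = 0
g(1) = mex{} = 0
g(2) = mex{0} = 1
g(3) = mex{0} = 1
g(4) = mex{1} = 0
g(5) = mex{0,1} = 2
g(6) = mex{0} = 1
g(7) = mex{0,1,2} = 3
g(8) = mex{0,1} = 2
g(9) = mex{0,1,3} = 2
g(10) = mex{1,2} = 0
g(11) = mex{0,1,2} = 3
So g(11) = 3.
Grundy values for pile B (subtraction set {3, 5, 6}):
k:     0  1  2  3  4  5  6  7  8
g(k):  0  0  0  1  1  1  2  2  2
So g(8) = 2.
Build the Grundy sequence for pile C with g(k) = mex{g(k−s) : s ∈ {1, 7}, s ≤ k}:
g(0) = mex{} = 0
g(1) = mex{0} = 1
g(2) = mex{1} = 0
g(3) = mex{0} = 1
g(4) = mex{1} = 0
g(5) = mex{0} = 1
g(6) = mex{1} = 0
g(7) = mex{0} = 1
g(8) = mex{1} = 0
So g(8) = 0.
By the Sprague-Grundy theorem, the Grundy value of a sum of independent games is the XOR of the component values.
Combined value = 3 XOR 2 XOR 0 = 1.

1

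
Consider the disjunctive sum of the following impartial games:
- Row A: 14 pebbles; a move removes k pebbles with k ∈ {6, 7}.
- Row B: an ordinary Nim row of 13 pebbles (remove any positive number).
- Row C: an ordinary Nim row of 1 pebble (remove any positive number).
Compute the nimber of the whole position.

Build the Grundy sequence for row A with g(k) = mex{g(k−s) : s ∈ {6, 7}, s ≤ k}:
k:     0  1  2  3  4  5  6  7  8  9 10 11 12 13 14
g(k):  0  0  0  0  0  0  1  1  1  1  1  1  2  0  0
So g(14) = 0.
Row B is a plain Nim row of size 13, so its Grundy value is 13.
Row C is a plain Nim row of size 1, so its Grundy value is 1.
By the Sprague-Grundy theorem, the Grundy value of a sum of independent games is the XOR of the component values.
Combined value = 0 ⊕ 13 ⊕ 1 = 12.

12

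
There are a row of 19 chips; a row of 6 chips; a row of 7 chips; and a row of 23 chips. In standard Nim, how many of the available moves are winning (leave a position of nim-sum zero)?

3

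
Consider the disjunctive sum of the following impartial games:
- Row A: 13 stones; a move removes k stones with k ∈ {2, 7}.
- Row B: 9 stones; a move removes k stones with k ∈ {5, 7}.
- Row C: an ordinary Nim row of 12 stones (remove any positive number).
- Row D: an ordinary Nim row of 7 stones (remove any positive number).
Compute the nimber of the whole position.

Grundy values for row A (subtraction set {2, 7}):
g(0) = mex{} = 0
g(1) = mex{} = 0
g(2) = mex{0} = 1
g(3) = mex{0} = 1
g(4) = mex{1} = 0
g(5) = mex{1} = 0
g(6) = mex{0} = 1
g(7) = mex{0} = 1
g(8) = mex{0,1} = 2
g(9) = mex{1} = 0
g(10) = mex{1,2} = 0
g(11) = mex{0} = 1
g(12) = mex{0} = 1
g(13) = mex{1} = 0
So g(13) = 0.
Grundy values for row B (subtraction set {5, 7}):
g(0) = mex{} = 0
g(1) = mex{} = 0
g(2) = mex{} = 0
g(3) = mex{} = 0
g(4) = mex{} = 0
g(5) = mex{0} = 1
g(6) = mex{0} = 1
g(7) = mex{0} = 1
g(8) = mex{0} = 1
g(9) = mex{0} = 1
So g(9) = 1.
Row C is a plain Nim row of size 12, so its Grundy value is 12.
Row D is a plain Nim row of size 7, so its Grundy value is 7.
By the Sprague-Grundy theorem, the Grundy value of a sum of independent games is the XOR of the component values.
Combined value = 0 ⊕ 1 ⊕ 12 ⊕ 7 = 10.

10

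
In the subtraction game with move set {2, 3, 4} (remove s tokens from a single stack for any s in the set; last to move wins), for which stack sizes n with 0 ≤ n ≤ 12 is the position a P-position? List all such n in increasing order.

0, 1, 6, 7, 12

Build the Grundy sequence with g(k) = mex{g(k−s) : s ∈ {2, 3, 4}, s ≤ k}:
k:     0  1  2  3  4  5  6  7  8  9 10 11 12
g(k):  0  0  1  1  2  2  0  0  1  1  2  2  0
The P-positions (g = 0) in 0..12 are 0, 1, 6, 7, 12.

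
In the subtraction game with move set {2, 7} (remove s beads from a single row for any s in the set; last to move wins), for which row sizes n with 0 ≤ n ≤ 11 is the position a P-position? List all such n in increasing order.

0, 1, 4, 5, 9, 10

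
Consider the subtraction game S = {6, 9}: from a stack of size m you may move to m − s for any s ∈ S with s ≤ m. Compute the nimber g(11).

Grundy values for subtraction set {6, 9}:
k:     0  1  2  3  4  5  6  7  8  9 10 11
g(k):  0  0  0  0  0  0  1  1  1  1  1  1
So g(11) = 1.

1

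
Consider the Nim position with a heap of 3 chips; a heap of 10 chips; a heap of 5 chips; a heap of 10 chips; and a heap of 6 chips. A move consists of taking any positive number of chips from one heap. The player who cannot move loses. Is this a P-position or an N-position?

P-position

Nim-sum: 3 XOR 10 XOR 5 XOR 10 XOR 6 = 0.
The nim-sum is 0, so this is a P-position: the player to move is in a losing position under optimal play.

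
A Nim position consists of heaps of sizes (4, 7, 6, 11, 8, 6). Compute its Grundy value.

0

Bitwise XOR of the heap sizes:
  0100  (4)
  0111  (7)
  0110  (6)
  1011  (11)
  1000  (8)
  0110  (6)
  ----
  0000  (0)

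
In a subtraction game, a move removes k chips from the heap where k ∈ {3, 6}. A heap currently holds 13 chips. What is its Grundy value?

Build the Grundy sequence with g(k) = mex{g(k−s) : s ∈ {3, 6}, s ≤ k}:
g(0) = mex{} = 0
g(1) = mex{} = 0
g(2) = mex{} = 0
g(3) = mex{0} = 1
g(4) = mex{0} = 1
g(5) = mex{0} = 1
g(6) = mex{0,1} = 2
g(7) = mex{0,1} = 2
g(8) = mex{0,1} = 2
g(9) = mex{1,2} = 0
g(10) = mex{1,2} = 0
g(11) = mex{1,2} = 0
g(12) = mex{0,2} = 1
g(13) = mex{0,2} = 1
So g(13) = 1.

1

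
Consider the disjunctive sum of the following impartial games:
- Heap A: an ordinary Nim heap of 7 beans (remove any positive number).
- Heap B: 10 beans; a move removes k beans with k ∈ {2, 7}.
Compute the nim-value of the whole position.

7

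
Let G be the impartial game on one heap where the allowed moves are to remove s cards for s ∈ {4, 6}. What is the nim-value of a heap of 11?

Grundy values for subtraction set {4, 6}:
k:     0  1  2  3  4  5  6  7  8  9 10 11
g(k):  0  0  0  0  1  1  1  1  2  2  0  0
So g(11) = 0.

0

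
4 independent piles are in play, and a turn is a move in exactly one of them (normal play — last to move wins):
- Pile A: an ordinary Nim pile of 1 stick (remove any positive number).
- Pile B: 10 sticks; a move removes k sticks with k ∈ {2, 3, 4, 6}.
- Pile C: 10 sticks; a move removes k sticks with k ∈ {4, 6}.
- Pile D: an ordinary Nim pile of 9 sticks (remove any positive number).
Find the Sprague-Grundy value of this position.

9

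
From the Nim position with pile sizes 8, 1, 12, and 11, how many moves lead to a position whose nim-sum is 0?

3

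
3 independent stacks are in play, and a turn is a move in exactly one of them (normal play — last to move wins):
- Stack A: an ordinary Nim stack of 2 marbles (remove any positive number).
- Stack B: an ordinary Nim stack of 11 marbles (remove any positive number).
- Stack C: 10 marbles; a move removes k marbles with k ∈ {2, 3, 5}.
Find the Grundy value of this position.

8

Stack A is a plain Nim stack of size 2, so its Grundy value is 2.
Stack B is a plain Nim stack of size 11, so its Grundy value is 11.
For stack C, compute g(0), g(1), … with moves {2, 3, 5}:
k:     0  1  2  3  4  5  6  7  8  9 10
g(k):  0  0  1  1  2  2  3  0  0  1  1
So g(10) = 1.
The value of a disjunctive sum is the nim-sum of the parts.
Combined value = 2 ⊕ 11 ⊕ 1 = 8.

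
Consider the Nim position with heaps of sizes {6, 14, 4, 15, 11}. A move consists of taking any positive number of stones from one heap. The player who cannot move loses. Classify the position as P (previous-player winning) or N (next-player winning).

N-position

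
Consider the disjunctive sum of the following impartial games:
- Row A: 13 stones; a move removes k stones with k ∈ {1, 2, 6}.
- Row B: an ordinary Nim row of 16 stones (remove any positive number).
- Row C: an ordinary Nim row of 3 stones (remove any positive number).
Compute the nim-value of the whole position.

16

Build the Grundy sequence for row A with g(k) = mex{g(k−s) : s ∈ {1, 2, 6}, s ≤ k}:
g(0) = mex{} = 0
g(1) = mex{0} = 1
g(2) = mex{0,1} = 2
g(3) = mex{1,2} = 0
g(4) = mex{0,2} = 1
g(5) = mex{0,1} = 2
g(6) = mex{0,1,2} = 3
g(7) = mex{1,2,3} = 0
g(8) = mex{0,2,3} = 1
g(9) = mex{0,1} = 2
g(10) = mex{1,2} = 0
g(11) = mex{0,2} = 1
g(12) = mex{0,1,3} = 2
g(13) = mex{0,1,2} = 3
So g(13) = 3.
Row B is a plain Nim row of size 16, so its Grundy value is 16.
Row C is a plain Nim row of size 3, so its Grundy value is 3.
By the Sprague-Grundy theorem, the Grundy value of a sum of independent games is the XOR of the component values.
Combined value = 3 XOR 16 XOR 3 = 16.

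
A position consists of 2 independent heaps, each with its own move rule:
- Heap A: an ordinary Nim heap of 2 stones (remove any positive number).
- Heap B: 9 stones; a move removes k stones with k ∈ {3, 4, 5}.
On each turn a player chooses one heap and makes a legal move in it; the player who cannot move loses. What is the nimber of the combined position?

Heap A is a plain Nim heap of size 2, so its Grundy value is 2.
For heap B, compute g(0), g(1), … with moves {3, 4, 5}:
g(0) = mex{} = 0
g(1) = mex{} = 0
g(2) = mex{} = 0
g(3) = mex{0} = 1
g(4) = mex{0} = 1
g(5) = mex{0} = 1
g(6) = mex{0,1} = 2
g(7) = mex{0,1} = 2
g(8) = mex{1} = 0
g(9) = mex{1,2} = 0
So g(9) = 0.
The value of a disjunctive sum is the nim-sum of the parts.
Combined value = 2 XOR 0 = 2.

2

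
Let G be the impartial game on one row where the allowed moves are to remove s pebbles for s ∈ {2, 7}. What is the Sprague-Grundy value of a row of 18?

0

Compute g(0), g(1), … for moves {2, 7}:
k:     0  1  2  3  4  5  6  7  8  9 10 11 12 13 14 15 16 17 18
g(k):  0  0  1  1  0  0  1  1  2  0  0  1  1  0  0  1  1  2  0
So g(18) = 0.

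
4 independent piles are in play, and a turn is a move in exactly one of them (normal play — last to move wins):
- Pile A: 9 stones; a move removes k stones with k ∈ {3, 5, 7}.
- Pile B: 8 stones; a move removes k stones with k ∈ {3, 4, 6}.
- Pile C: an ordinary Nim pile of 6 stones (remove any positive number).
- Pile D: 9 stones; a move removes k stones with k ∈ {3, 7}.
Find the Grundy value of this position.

For pile A, compute g(0), g(1), … with moves {3, 5, 7}:
g(0) = mex{} = 0
g(1) = mex{} = 0
g(2) = mex{} = 0
g(3) = mex{0} = 1
g(4) = mex{0} = 1
g(5) = mex{0} = 1
g(6) = mex{0,1} = 2
g(7) = mex{0,1} = 2
g(8) = mex{0,1} = 2
g(9) = mex{0,1,2} = 3
So g(9) = 3.
Build the Grundy sequence for pile B with g(k) = mex{g(k−s) : s ∈ {3, 4, 6}, s ≤ k}:
g(0) = mex{} = 0
g(1) = mex{} = 0
g(2) = mex{} = 0
g(3) = mex{0} = 1
g(4) = mex{0} = 1
g(5) = mex{0} = 1
g(6) = mex{0,1} = 2
g(7) = mex{0,1} = 2
g(8) = mex{0,1} = 2
So g(8) = 2.
Pile C is a plain Nim pile of size 6, so its Grundy value is 6.
Build the Grundy sequence for pile D with g(k) = mex{g(k−s) : s ∈ {3, 7}, s ≤ k}:
g(0) = mex{} = 0
g(1) = mex{} = 0
g(2) = mex{} = 0
g(3) = mex{0} = 1
g(4) = mex{0} = 1
g(5) = mex{0} = 1
g(6) = mex{1} = 0
g(7) = mex{0,1} = 2
g(8) = mex{0,1} = 2
g(9) = mex{0} = 1
So g(9) = 1.
By the Sprague-Grundy theorem, the Grundy value of a sum of independent games is the XOR of the component values.
Combined value = 3 XOR 2 XOR 6 XOR 1 = 6.

6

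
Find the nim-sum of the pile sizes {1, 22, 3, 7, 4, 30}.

Compute the nim-sum pairwise:
1 XOR 22 = 23
23 XOR 3 = 20
20 XOR 7 = 19
19 XOR 4 = 23
23 XOR 30 = 9

9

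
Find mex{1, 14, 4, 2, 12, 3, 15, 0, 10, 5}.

6

The values 0, 1, 2, 3, 4, 5 are all present; 6 is the first non-negative integer missing from the set.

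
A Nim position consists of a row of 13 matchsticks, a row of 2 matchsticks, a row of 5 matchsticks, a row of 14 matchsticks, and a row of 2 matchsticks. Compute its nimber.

Compute the nim-sum pairwise:
13 ⊕ 2 = 15
15 ⊕ 5 = 10
10 ⊕ 14 = 4
4 ⊕ 2 = 6

6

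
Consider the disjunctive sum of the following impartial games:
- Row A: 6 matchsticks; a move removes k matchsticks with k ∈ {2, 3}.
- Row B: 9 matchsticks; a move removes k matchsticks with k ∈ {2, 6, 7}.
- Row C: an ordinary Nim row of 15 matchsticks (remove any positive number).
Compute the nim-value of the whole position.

15

Grundy values for row A (subtraction set {2, 3}):
g(0) = mex{} = 0
g(1) = mex{} = 0
g(2) = mex{0} = 1
g(3) = mex{0} = 1
g(4) = mex{0,1} = 2
g(5) = mex{1} = 0
g(6) = mex{1,2} = 0
So g(6) = 0.
Grundy values for row B (subtraction set {2, 6, 7}):
k:     0  1  2  3  4  5  6  7  8  9
g(k):  0  0  1  1  0  0  1  1  2  0
So g(9) = 0.
Row C is a plain Nim row of size 15, so its Grundy value is 15.
The value of a disjunctive sum is the nim-sum of the parts.
Combined value = 0 ⊕ 0 ⊕ 15 = 15.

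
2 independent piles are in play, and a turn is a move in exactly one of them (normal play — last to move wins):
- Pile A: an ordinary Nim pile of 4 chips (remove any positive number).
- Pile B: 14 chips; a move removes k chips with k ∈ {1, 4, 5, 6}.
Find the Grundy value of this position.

7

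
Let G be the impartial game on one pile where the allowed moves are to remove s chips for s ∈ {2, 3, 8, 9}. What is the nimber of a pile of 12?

0

Compute g(0), g(1), … for moves {2, 3, 8, 9}:
k:     0  1  2  3  4  5  6  7  8  9 10 11 12
g(k):  0  0  1  1  2  0  0  1  1  2  2  0  0
So g(12) = 0.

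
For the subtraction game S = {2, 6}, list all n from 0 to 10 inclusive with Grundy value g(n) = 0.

Compute g(0), g(1), … for moves {2, 6}:
k:     0  1  2  3  4  5  6  7  8  9 10
g(k):  0  0  1  1  0  0  1  1  0  0  1
The P-positions (g = 0) in 0..10 are 0, 1, 4, 5, 8, 9.

0, 1, 4, 5, 8, 9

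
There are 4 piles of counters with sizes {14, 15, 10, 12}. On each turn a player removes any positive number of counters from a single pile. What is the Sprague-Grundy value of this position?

7

Compute the nim-sum pairwise:
14 XOR 15 = 1
1 XOR 10 = 11
11 XOR 12 = 7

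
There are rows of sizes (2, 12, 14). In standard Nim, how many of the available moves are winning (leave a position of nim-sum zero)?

0

Write each in binary and XOR column by column:
  0010  (2)
  1100  (12)
  1110  (14)
  ----
  0000  (0)
The nim-sum is already 0, so every move leaves a nonzero nim-sum — there are no winning moves.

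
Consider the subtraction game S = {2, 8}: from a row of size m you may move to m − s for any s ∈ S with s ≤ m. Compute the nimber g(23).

Compute g(0), g(1), … for moves {2, 8}:
k:     0  1  2  3  4  5  6  7  8  9 10 11 12 13 14 15 16 17 18 19 20 21 22 23
g(k):  0  0  1  1  0  0  1  1  2  2  0  0  1  1  0  0  1  1  2  2  0  0  1  1
So g(23) = 1.

1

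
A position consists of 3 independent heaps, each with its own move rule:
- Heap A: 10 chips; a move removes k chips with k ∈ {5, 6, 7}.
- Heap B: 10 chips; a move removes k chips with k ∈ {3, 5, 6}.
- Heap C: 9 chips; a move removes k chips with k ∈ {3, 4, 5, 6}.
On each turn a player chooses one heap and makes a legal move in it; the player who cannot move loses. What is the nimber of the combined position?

2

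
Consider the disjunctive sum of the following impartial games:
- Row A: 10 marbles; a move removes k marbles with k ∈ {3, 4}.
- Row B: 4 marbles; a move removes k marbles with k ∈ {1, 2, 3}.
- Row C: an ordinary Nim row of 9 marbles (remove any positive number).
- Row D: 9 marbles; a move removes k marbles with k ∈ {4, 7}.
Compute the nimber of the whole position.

Grundy values for row A (subtraction set {3, 4}):
k:     0  1  2  3  4  5  6  7  8  9 10
g(k):  0  0  0  1  1  1  2  0  0  0  1
So g(10) = 1.
Build the Grundy sequence for row B with g(k) = mex{g(k−s) : s ∈ {1, 2, 3}, s ≤ k}:
g(0) = mex{} = 0
g(1) = mex{0} = 1
g(2) = mex{0,1} = 2
g(3) = mex{0,1,2} = 3
g(4) = mex{1,2,3} = 0
So g(4) = 0.
Row C is a plain Nim row of size 9, so its Grundy value is 9.
Grundy values for row D (subtraction set {4, 7}):
g(0) = mex{} = 0
g(1) = mex{} = 0
g(2) = mex{} = 0
g(3) = mex{} = 0
g(4) = mex{0} = 1
g(5) = mex{0} = 1
g(6) = mex{0} = 1
g(7) = mex{0} = 1
g(8) = mex{0,1} = 2
g(9) = mex{0,1} = 2
So g(9) = 2.
The value of a disjunctive sum is the nim-sum of the parts.
Combined value = 1 XOR 0 XOR 9 XOR 2 = 10.

10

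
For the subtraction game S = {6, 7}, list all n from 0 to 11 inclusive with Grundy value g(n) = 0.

Grundy values for subtraction set {6, 7}:
g(0) = mex{} = 0
g(1) = mex{} = 0
g(2) = mex{} = 0
g(3) = mex{} = 0
g(4) = mex{} = 0
g(5) = mex{} = 0
g(6) = mex{0} = 1
g(7) = mex{0} = 1
g(8) = mex{0} = 1
g(9) = mex{0} = 1
g(10) = mex{0} = 1
g(11) = mex{0} = 1
The P-positions (g = 0) in 0..11 are 0, 1, 2, 3, 4, 5.

0, 1, 2, 3, 4, 5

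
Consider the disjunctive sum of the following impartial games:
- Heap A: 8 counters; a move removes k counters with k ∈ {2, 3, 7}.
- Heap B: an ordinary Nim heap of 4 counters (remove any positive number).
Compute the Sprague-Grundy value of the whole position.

5

Build the Grundy sequence for heap A with g(k) = mex{g(k−s) : s ∈ {2, 3, 7}, s ≤ k}:
g(0) = mex{} = 0
g(1) = mex{} = 0
g(2) = mex{0} = 1
g(3) = mex{0} = 1
g(4) = mex{0,1} = 2
g(5) = mex{1} = 0
g(6) = mex{1,2} = 0
g(7) = mex{0,2} = 1
g(8) = mex{0} = 1
So g(8) = 1.
Heap B is a plain Nim heap of size 4, so its Grundy value is 4.
By the Sprague-Grundy theorem, the Grundy value of a sum of independent games is the XOR of the component values.
Combined value = 1 ⊕ 4 = 5.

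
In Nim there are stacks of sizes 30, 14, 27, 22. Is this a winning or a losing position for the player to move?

Compute the nim-sum pairwise:
30 XOR 14 = 16
16 XOR 27 = 11
11 XOR 22 = 29
The nim-sum is 29 ≠ 0, so this is an N-position: the player to move can win.

Winning position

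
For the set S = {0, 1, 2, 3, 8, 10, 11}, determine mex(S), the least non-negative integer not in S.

The values 0, 1, 2, 3 are all present; 4 is the first non-negative integer missing from the set.

4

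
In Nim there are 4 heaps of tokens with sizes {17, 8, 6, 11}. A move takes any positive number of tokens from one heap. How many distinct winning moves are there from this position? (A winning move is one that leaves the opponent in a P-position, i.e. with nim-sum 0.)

1

In binary:
  10001  (17)
  01000  (8)
  00110  (6)
  01011  (11)
  -----
  10100  (20)
The overall nim-sum is X = 20. A heap of size p has a winning move iff p XOR X < p (reduce it to p XOR X).
  17: 17 XOR 20 = 5 < 17 — winning move (to 5).
  8: 8 XOR 20 = 28 ≥ 8 — no move.
  6: 6 XOR 20 = 18 ≥ 6 — no move.
  11: 11 XOR 20 = 31 ≥ 11 — no move.
That gives 1 winning move.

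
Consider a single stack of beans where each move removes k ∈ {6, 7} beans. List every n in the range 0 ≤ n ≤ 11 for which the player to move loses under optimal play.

0, 1, 2, 3, 4, 5

Compute g(0), g(1), … for moves {6, 7}:
k:     0  1  2  3  4  5  6  7  8  9 10 11
g(k):  0  0  0  0  0  0  1  1  1  1  1  1
The P-positions (g = 0) in 0..11 are 0, 1, 2, 3, 4, 5.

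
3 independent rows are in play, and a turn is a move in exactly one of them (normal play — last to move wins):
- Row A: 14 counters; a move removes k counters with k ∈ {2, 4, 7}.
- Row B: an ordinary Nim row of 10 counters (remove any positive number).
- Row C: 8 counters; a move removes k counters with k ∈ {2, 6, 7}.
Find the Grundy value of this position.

Build the Grundy sequence for row A with g(k) = mex{g(k−s) : s ∈ {2, 4, 7}, s ≤ k}:
k:     0  1  2  3  4  5  6  7  8  9 10 11 12 13 14
g(k):  0  0  1  1  2  2  0  3  1  0  2  1  0  2  1
So g(14) = 1.
Row B is a plain Nim row of size 10, so its Grundy value is 10.
Build the Grundy sequence for row C with g(k) = mex{g(k−s) : s ∈ {2, 6, 7}, s ≤ k}:
k:     0  1  2  3  4  5  6  7  8
g(k):  0  0  1  1  0  0  1  1  2
So g(8) = 2.
The value of a disjunctive sum is the nim-sum of the parts.
Combined value = 1 XOR 10 XOR 2 = 9.

9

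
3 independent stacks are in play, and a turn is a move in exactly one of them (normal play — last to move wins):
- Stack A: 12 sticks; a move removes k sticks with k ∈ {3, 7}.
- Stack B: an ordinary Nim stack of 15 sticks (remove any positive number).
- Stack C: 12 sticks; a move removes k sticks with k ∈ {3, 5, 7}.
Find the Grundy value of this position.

Grundy values for stack A (subtraction set {3, 7}):
k:     0  1  2  3  4  5  6  7  8  9 10 11 12
g(k):  0  0  0  1  1  1  0  2  2  1  0  0  0
So g(12) = 0.
Stack B is a plain Nim stack of size 15, so its Grundy value is 15.
Build the Grundy sequence for stack C with g(k) = mex{g(k−s) : s ∈ {3, 5, 7}, s ≤ k}:
g(0) = mex{} = 0
g(1) = mex{} = 0
g(2) = mex{} = 0
g(3) = mex{0} = 1
g(4) = mex{0} = 1
g(5) = mex{0} = 1
g(6) = mex{0,1} = 2
g(7) = mex{0,1} = 2
g(8) = mex{0,1} = 2
g(9) = mex{0,1,2} = 3
g(10) = mex{1,2} = 0
g(11) = mex{1,2} = 0
g(12) = mex{1,2,3} = 0
So g(12) = 0.
The value of a disjunctive sum is the nim-sum of the parts.
Combined value = 0 XOR 15 XOR 0 = 15.

15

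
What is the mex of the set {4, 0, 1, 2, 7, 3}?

5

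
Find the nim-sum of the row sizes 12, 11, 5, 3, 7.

6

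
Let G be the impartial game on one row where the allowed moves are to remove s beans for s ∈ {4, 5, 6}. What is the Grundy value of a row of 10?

Grundy values for subtraction set {4, 5, 6}:
k:     0  1  2  3  4  5  6  7  8  9 10
g(k):  0  0  0  0  1  1  1  1  2  2  0
So g(10) = 0.

0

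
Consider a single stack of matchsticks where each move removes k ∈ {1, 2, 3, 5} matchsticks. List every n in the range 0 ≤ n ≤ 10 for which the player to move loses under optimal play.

Grundy values for subtraction set {1, 2, 3, 5}:
k:     0  1  2  3  4  5  6  7  8  9 10
g(k):  0  1  2  3  0  1  2  3  0  1  2
The P-positions (g = 0) in 0..10 are 0, 4, 8.

0, 4, 8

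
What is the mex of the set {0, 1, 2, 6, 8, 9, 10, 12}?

3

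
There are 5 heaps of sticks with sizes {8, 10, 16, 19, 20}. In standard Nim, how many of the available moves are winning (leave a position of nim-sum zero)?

Nim-sum: 8 ⊕ 10 ⊕ 16 ⊕ 19 ⊕ 20 = 21.
The overall nim-sum is X = 21. A heap of size p has a winning move iff p XOR X < p (reduce it to p XOR X).
  8: 8 XOR 21 = 29 ≥ 8 — no move.
  10: 10 XOR 21 = 31 ≥ 10 — no move.
  16: 16 XOR 21 = 5 < 16 — winning move (to 5).
  19: 19 XOR 21 = 6 < 19 — winning move (to 6).
  20: 20 XOR 21 = 1 < 20 — winning move (to 1).
That gives 3 winning moves.

3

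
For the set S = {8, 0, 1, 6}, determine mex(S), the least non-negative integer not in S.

2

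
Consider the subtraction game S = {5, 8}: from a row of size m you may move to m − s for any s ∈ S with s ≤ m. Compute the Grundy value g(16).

0

Compute g(0), g(1), … for moves {5, 8}:
k:     0  1  2  3  4  5  6  7  8  9 10 11 12 13 14 15 16
g(k):  0  0  0  0  0  1  1  1  1  1  2  2  2  0  0  0  0
So g(16) = 0.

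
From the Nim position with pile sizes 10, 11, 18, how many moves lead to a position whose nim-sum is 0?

1

Bitwise XOR of the heap sizes:
  01010  (10)
  01011  (11)
  10010  (18)
  -----
  10011  (19)
The overall nim-sum is X = 19. A pile of size p has a winning move iff p XOR X < p (reduce it to p XOR X).
  10: 10 XOR 19 = 25 ≥ 10 — no move.
  11: 11 XOR 19 = 24 ≥ 11 — no move.
  18: 18 XOR 19 = 1 < 18 — winning move (to 1).
That gives 1 winning move.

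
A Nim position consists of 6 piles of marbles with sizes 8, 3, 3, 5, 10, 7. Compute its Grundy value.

Nim-sum: 8 ⊕ 3 ⊕ 3 ⊕ 5 ⊕ 10 ⊕ 7 = 0.

0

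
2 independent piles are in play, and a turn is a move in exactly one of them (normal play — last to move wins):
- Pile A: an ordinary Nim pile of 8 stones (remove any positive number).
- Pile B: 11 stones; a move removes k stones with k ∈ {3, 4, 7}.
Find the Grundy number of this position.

8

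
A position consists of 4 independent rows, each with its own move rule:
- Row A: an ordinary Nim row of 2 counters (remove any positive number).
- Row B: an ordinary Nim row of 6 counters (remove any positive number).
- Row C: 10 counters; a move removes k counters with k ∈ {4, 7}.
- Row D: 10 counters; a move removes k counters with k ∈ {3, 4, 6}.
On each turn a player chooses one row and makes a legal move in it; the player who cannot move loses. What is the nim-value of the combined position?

6

Row A is a plain Nim row of size 2, so its Grundy value is 2.
Row B is a plain Nim row of size 6, so its Grundy value is 6.
For row C, compute g(0), g(1), … with moves {4, 7}:
k:     0  1  2  3  4  5  6  7  8  9 10
g(k):  0  0  0  0  1  1  1  1  2  2  2
So g(10) = 2.
Build the Grundy sequence for row D with g(k) = mex{g(k−s) : s ∈ {3, 4, 6}, s ≤ k}:
g(0) = mex{} = 0
g(1) = mex{} = 0
g(2) = mex{} = 0
g(3) = mex{0} = 1
g(4) = mex{0} = 1
g(5) = mex{0} = 1
g(6) = mex{0,1} = 2
g(7) = mex{0,1} = 2
g(8) = mex{0,1} = 2
g(9) = mex{1,2} = 0
g(10) = mex{1,2} = 0
So g(10) = 0.
The value of a disjunctive sum is the nim-sum of the parts.
Combined value = 2 XOR 6 XOR 2 XOR 0 = 6.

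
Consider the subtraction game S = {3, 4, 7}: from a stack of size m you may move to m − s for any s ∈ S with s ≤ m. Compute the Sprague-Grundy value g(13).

1

Grundy values for subtraction set {3, 4, 7}:
k:     0  1  2  3  4  5  6  7  8  9 10 11 12 13
g(k):  0  0  0  1  1  1  2  2  2  3  0  0  0  1
So g(13) = 1.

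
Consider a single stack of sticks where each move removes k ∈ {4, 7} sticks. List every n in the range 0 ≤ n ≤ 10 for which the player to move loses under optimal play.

Compute g(0), g(1), … for moves {4, 7}:
k:     0  1  2  3  4  5  6  7  8  9 10
g(k):  0  0  0  0  1  1  1  1  2  2  2
The P-positions (g = 0) in 0..10 are 0, 1, 2, 3.

0, 1, 2, 3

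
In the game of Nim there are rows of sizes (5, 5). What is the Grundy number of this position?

0

Compute the nim-sum pairwise:
5 XOR 5 = 0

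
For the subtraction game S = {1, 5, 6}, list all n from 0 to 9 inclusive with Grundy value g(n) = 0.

0, 2, 4

Compute g(0), g(1), … for moves {1, 5, 6}:
g(0) = mex{} = 0
g(1) = mex{0} = 1
g(2) = mex{1} = 0
g(3) = mex{0} = 1
g(4) = mex{1} = 0
g(5) = mex{0} = 1
g(6) = mex{0,1} = 2
g(7) = mex{0,1,2} = 3
g(8) = mex{0,1,3} = 2
g(9) = mex{0,1,2} = 3
The P-positions (g = 0) in 0..9 are 0, 2, 4.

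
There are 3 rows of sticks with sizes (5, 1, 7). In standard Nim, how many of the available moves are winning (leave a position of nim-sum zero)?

1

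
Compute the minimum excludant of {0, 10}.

1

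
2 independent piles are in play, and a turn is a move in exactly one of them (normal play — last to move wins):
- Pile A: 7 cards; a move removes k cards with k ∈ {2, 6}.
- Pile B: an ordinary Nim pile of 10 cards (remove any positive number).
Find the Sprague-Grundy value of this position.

11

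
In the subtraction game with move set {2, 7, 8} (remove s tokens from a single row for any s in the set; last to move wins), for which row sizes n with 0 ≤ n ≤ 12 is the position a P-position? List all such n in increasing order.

0, 1, 4, 5, 10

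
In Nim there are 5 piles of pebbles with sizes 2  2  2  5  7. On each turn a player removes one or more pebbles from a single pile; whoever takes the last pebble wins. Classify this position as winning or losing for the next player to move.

Losing position

Compute the nim-sum pairwise:
2 XOR 2 = 0
0 XOR 2 = 2
2 XOR 5 = 7
7 XOR 7 = 0
The nim-sum is 0, so this is a P-position: the player to move is in a losing position under optimal play.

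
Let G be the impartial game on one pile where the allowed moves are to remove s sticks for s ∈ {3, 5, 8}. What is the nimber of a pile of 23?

Build the Grundy sequence with g(k) = mex{g(k−s) : s ∈ {3, 5, 8}, s ≤ k}:
k:     0  1  2  3  4  5  6  7  8  9 10 11 12 13 14 15 16 17 18 19 20 21 22 23
g(k):  0  0  0  1  1  1  2  2  2  3  3  0  0  0  1  1  1  2  2  2  3  3  0  0
So g(23) = 0.

0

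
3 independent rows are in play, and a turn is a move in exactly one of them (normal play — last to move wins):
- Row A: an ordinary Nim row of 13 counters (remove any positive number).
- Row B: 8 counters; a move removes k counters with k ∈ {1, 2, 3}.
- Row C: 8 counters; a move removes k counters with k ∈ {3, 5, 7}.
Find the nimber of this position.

Row A is a plain Nim row of size 13, so its Grundy value is 13.
Build the Grundy sequence for row B with g(k) = mex{g(k−s) : s ∈ {1, 2, 3}, s ≤ k}:
k:     0  1  2  3  4  5  6  7  8
g(k):  0  1  2  3  0  1  2  3  0
So g(8) = 0.
Build the Grundy sequence for row C with g(k) = mex{g(k−s) : s ∈ {3, 5, 7}, s ≤ k}:
k:     0  1  2  3  4  5  6  7  8
g(k):  0  0  0  1  1  1  2  2  2
So g(8) = 2.
The value of a disjunctive sum is the nim-sum of the parts.
Combined value = 13 ⊕ 0 ⊕ 2 = 15.

15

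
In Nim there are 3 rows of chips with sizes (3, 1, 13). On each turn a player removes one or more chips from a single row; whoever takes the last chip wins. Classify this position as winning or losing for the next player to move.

Nim-sum: 3 ^ 1 ^ 13 = 15.
The nim-sum is 15 ≠ 0, so this is an N-position: the player to move can win.

Winning position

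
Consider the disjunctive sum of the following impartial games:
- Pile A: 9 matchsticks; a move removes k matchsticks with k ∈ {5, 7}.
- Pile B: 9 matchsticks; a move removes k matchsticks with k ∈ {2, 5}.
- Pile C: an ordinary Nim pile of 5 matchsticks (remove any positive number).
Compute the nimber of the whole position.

5

For pile A, compute g(0), g(1), … with moves {5, 7}:
k:     0  1  2  3  4  5  6  7  8  9
g(k):  0  0  0  0  0  1  1  1  1  1
So g(9) = 1.
Grundy values for pile B (subtraction set {2, 5}):
g(0) = mex{} = 0
g(1) = mex{} = 0
g(2) = mex{0} = 1
g(3) = mex{0} = 1
g(4) = mex{1} = 0
g(5) = mex{0,1} = 2
g(6) = mex{0} = 1
g(7) = mex{1,2} = 0
g(8) = mex{1} = 0
g(9) = mex{0} = 1
So g(9) = 1.
Pile C is a plain Nim pile of size 5, so its Grundy value is 5.
By the Sprague-Grundy theorem, the Grundy value of a sum of independent games is the XOR of the component values.
Combined value = 1 XOR 1 XOR 5 = 5.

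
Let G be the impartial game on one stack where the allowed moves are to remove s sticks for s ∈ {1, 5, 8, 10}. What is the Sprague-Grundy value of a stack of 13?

0

Grundy values for subtraction set {1, 5, 8, 10}:
g(0) = mex{} = 0
g(1) = mex{0} = 1
g(2) = mex{1} = 0
g(3) = mex{0} = 1
g(4) = mex{1} = 0
g(5) = mex{0} = 1
g(6) = mex{1} = 0
g(7) = mex{0} = 1
g(8) = mex{0,1} = 2
g(9) = mex{0,1,2} = 3
g(10) = mex{0,1,3} = 2
g(11) = mex{0,1,2} = 3
g(12) = mex{0,1,3} = 2
g(13) = mex{1,2} = 0
So g(13) = 0.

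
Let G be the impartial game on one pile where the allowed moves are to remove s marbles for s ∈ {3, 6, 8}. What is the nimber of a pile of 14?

1

Compute g(0), g(1), … for moves {3, 6, 8}:
g(0) = mex{} = 0
g(1) = mex{} = 0
g(2) = mex{} = 0
g(3) = mex{0} = 1
g(4) = mex{0} = 1
g(5) = mex{0} = 1
g(6) = mex{0,1} = 2
g(7) = mex{0,1} = 2
g(8) = mex{0,1} = 2
g(9) = mex{0,1,2} = 3
g(10) = mex{0,1,2} = 3
g(11) = mex{1,2} = 0
g(12) = mex{1,2,3} = 0
g(13) = mex{1,2,3} = 0
g(14) = mex{0,2} = 1
So g(14) = 1.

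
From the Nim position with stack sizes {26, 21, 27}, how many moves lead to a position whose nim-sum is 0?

Nim-sum: 26 ^ 21 ^ 27 = 20.
The overall nim-sum is X = 20. A stack of size p has a winning move iff p XOR X < p (reduce it to p XOR X).
  26: 26 XOR 20 = 14 < 26 — winning move (to 14).
  21: 21 XOR 20 = 1 < 21 — winning move (to 1).
  27: 27 XOR 20 = 15 < 27 — winning move (to 15).
That gives 3 winning moves.

3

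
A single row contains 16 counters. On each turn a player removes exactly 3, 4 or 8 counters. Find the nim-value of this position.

Build the Grundy sequence with g(k) = mex{g(k−s) : s ∈ {3, 4, 8}, s ≤ k}:
k:     0  1  2  3  4  5  6  7  8  9 10 11 12 13 14 15 16
g(k):  0  0  0  1  1  1  2  0  2  3  1  3  0  0  0  1  1
So g(16) = 1.

1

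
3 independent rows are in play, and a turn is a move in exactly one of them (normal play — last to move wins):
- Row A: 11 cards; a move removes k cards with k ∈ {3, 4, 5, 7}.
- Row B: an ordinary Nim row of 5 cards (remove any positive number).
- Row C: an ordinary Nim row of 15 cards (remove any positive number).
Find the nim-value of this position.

10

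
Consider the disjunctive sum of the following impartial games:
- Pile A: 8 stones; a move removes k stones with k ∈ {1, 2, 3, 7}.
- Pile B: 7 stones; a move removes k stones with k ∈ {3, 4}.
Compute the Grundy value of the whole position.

0

For pile A, compute g(0), g(1), … with moves {1, 2, 3, 7}:
k:     0  1  2  3  4  5  6  7  8
g(k):  0  1  2  3  0  1  2  3  0
So g(8) = 0.
Grundy values for pile B (subtraction set {3, 4}):
g(0) = mex{} = 0
g(1) = mex{} = 0
g(2) = mex{} = 0
g(3) = mex{0} = 1
g(4) = mex{0} = 1
g(5) = mex{0} = 1
g(6) = mex{0,1} = 2
g(7) = mex{1} = 0
So g(7) = 0.
The value of a disjunctive sum is the nim-sum of the parts.
Combined value = 0 XOR 0 = 0.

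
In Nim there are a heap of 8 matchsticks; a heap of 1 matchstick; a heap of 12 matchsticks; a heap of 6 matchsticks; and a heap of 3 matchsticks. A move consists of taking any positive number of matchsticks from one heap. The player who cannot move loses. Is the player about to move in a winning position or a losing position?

Nim-sum: 8 XOR 1 XOR 12 XOR 6 XOR 3 = 0.
The nim-sum is 0, so this is a P-position: the player to move is in a losing position under optimal play.

Losing position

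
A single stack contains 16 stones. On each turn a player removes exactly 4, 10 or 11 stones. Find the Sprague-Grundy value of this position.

Compute g(0), g(1), … for moves {4, 10, 11}:
k:     0  1  2  3  4  5  6  7  8  9 10 11 12 13 14 15 16
g(k):  0  0  0  0  1  1  1  1  0  0  2  2  1  1  3  0  0
So g(16) = 0.

0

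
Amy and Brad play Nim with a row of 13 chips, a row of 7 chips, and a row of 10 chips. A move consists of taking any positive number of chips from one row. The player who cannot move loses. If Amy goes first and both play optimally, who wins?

Write each in binary and XOR column by column:
  1101  (13)
  0111  (7)
  1010  (10)
  ----
  0000  (0)
The nim-sum is 0, so this is a P-position: the player to move is in a losing position under optimal play; Amy is about to move from it and so loses — Brad wins.

Brad wins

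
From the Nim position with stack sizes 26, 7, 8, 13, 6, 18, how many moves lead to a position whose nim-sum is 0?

3

Nim-sum: 26 XOR 7 XOR 8 XOR 13 XOR 6 XOR 18 = 12.
The overall nim-sum is X = 12. A stack of size p has a winning move iff p XOR X < p (reduce it to p XOR X).
  26: 26 XOR 12 = 22 < 26 — winning move (to 22).
  7: 7 XOR 12 = 11 ≥ 7 — no move.
  8: 8 XOR 12 = 4 < 8 — winning move (to 4).
  13: 13 XOR 12 = 1 < 13 — winning move (to 1).
  6: 6 XOR 12 = 10 ≥ 6 — no move.
  18: 18 XOR 12 = 30 ≥ 18 — no move.
That gives 3 winning moves.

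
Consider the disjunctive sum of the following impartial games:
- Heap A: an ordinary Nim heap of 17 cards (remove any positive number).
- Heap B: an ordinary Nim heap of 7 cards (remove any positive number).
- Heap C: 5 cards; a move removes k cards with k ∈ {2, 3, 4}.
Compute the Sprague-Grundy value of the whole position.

20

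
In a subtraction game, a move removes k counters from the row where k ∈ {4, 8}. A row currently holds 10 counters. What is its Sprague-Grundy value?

Build the Grundy sequence with g(k) = mex{g(k−s) : s ∈ {4, 8}, s ≤ k}:
k:     0  1  2  3  4  5  6  7  8  9 10
g(k):  0  0  0  0  1  1  1  1  2  2  2
So g(10) = 2.

2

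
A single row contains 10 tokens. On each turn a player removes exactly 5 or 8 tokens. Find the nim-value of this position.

Build the Grundy sequence with g(k) = mex{g(k−s) : s ∈ {5, 8}, s ≤ k}:
k:     0  1  2  3  4  5  6  7  8  9 10
g(k):  0  0  0  0  0  1  1  1  1  1  2
So g(10) = 2.

2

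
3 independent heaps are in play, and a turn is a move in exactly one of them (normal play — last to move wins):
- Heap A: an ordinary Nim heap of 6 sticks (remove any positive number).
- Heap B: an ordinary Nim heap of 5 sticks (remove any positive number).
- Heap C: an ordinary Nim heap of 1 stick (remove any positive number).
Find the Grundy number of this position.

2

Heap A is a plain Nim heap of size 6, so its Grundy value is 6.
Heap B is a plain Nim heap of size 5, so its Grundy value is 5.
Heap C is a plain Nim heap of size 1, so its Grundy value is 1.
By the Sprague-Grundy theorem, the Grundy value of a sum of independent games is the XOR of the component values.
Combined value = 6 XOR 5 XOR 1 = 2.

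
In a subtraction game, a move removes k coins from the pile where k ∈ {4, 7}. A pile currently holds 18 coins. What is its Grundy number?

1

Build the Grundy sequence with g(k) = mex{g(k−s) : s ∈ {4, 7}, s ≤ k}:
k:     0  1  2  3  4  5  6  7  8  9 10 11 12 13 14 15 16 17 18
g(k):  0  0  0  0  1  1  1  1  2  2  2  0  0  0  0  1  1  1  1
So g(18) = 1.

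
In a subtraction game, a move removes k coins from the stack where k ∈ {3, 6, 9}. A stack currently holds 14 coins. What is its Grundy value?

0

Grundy values for subtraction set {3, 6, 9}:
g(0) = mex{} = 0
g(1) = mex{} = 0
g(2) = mex{} = 0
g(3) = mex{0} = 1
g(4) = mex{0} = 1
g(5) = mex{0} = 1
g(6) = mex{0,1} = 2
g(7) = mex{0,1} = 2
g(8) = mex{0,1} = 2
g(9) = mex{0,1,2} = 3
g(10) = mex{0,1,2} = 3
g(11) = mex{0,1,2} = 3
g(12) = mex{1,2,3} = 0
g(13) = mex{1,2,3} = 0
g(14) = mex{1,2,3} = 0
So g(14) = 0.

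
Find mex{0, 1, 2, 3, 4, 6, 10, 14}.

The values 0, 1, 2, 3, 4 are all present; 5 is the first non-negative integer missing from the set.

5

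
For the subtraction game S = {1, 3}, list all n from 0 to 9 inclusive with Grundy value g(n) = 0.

0, 2, 4, 6, 8

Compute g(0), g(1), … for moves {1, 3}:
g(0) = mex{} = 0
g(1) = mex{0} = 1
g(2) = mex{1} = 0
g(3) = mex{0} = 1
g(4) = mex{1} = 0
g(5) = mex{0} = 1
g(6) = mex{1} = 0
g(7) = mex{0} = 1
g(8) = mex{1} = 0
g(9) = mex{0} = 1
The P-positions (g = 0) in 0..9 are 0, 2, 4, 6, 8.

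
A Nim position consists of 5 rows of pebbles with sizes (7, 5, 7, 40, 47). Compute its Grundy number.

2

Compute the nim-sum pairwise:
7 ^ 5 = 2
2 ^ 7 = 5
5 ^ 40 = 45
45 ^ 47 = 2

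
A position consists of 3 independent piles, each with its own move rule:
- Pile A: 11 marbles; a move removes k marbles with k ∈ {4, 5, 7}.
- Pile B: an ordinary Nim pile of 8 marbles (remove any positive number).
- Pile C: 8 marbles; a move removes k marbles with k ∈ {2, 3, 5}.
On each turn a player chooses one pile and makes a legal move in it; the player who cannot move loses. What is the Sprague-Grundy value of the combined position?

8

Grundy values for pile A (subtraction set {4, 5, 7}):
g(0) = mex{} = 0
g(1) = mex{} = 0
g(2) = mex{} = 0
g(3) = mex{} = 0
g(4) = mex{0} = 1
g(5) = mex{0} = 1
g(6) = mex{0} = 1
g(7) = mex{0} = 1
g(8) = mex{0,1} = 2
g(9) = mex{0,1} = 2
g(10) = mex{0,1} = 2
g(11) = mex{1} = 0
So g(11) = 0.
Pile B is a plain Nim pile of size 8, so its Grundy value is 8.
Grundy values for pile C (subtraction set {2, 3, 5}):
g(0) = mex{} = 0
g(1) = mex{} = 0
g(2) = mex{0} = 1
g(3) = mex{0} = 1
g(4) = mex{0,1} = 2
g(5) = mex{0,1} = 2
g(6) = mex{0,1,2} = 3
g(7) = mex{1,2} = 0
g(8) = mex{1,2,3} = 0
So g(8) = 0.
By the Sprague-Grundy theorem, the Grundy value of a sum of independent games is the XOR of the component values.
Combined value = 0 ⊕ 8 ⊕ 0 = 8.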